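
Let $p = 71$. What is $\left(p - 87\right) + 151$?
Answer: $135$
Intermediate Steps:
$\left(p - 87\right) + 151 = \left(71 - 87\right) + 151 = -16 + 151 = 135$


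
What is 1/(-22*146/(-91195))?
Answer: 91195/3212 ≈ 28.392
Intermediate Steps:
1/(-22*146/(-91195)) = 1/(-3212*(-1/91195)) = 1/(3212/91195) = 91195/3212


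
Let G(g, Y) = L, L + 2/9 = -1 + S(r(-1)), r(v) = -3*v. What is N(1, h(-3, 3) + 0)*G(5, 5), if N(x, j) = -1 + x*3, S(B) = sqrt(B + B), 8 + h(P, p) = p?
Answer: -22/9 + 2*sqrt(6) ≈ 2.4545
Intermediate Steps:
h(P, p) = -8 + p
S(B) = sqrt(2)*sqrt(B) (S(B) = sqrt(2*B) = sqrt(2)*sqrt(B))
N(x, j) = -1 + 3*x
L = -11/9 + sqrt(6) (L = -2/9 + (-1 + sqrt(2)*sqrt(-3*(-1))) = -2/9 + (-1 + sqrt(2)*sqrt(3)) = -2/9 + (-1 + sqrt(6)) = -11/9 + sqrt(6) ≈ 1.2273)
G(g, Y) = -11/9 + sqrt(6)
N(1, h(-3, 3) + 0)*G(5, 5) = (-1 + 3*1)*(-11/9 + sqrt(6)) = (-1 + 3)*(-11/9 + sqrt(6)) = 2*(-11/9 + sqrt(6)) = -22/9 + 2*sqrt(6)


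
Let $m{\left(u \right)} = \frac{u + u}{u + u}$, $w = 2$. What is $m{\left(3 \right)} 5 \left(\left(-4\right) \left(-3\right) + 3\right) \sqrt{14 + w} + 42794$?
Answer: $43094$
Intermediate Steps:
$m{\left(u \right)} = 1$ ($m{\left(u \right)} = \frac{2 u}{2 u} = 2 u \frac{1}{2 u} = 1$)
$m{\left(3 \right)} 5 \left(\left(-4\right) \left(-3\right) + 3\right) \sqrt{14 + w} + 42794 = 1 \cdot 5 \left(\left(-4\right) \left(-3\right) + 3\right) \sqrt{14 + 2} + 42794 = 1 \cdot 5 \left(12 + 3\right) \sqrt{16} + 42794 = 1 \cdot 5 \cdot 15 \cdot 4 + 42794 = 1 \cdot 75 \cdot 4 + 42794 = 75 \cdot 4 + 42794 = 300 + 42794 = 43094$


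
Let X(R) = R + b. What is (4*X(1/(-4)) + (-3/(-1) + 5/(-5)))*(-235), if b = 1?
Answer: -1175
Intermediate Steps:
X(R) = 1 + R (X(R) = R + 1 = 1 + R)
(4*X(1/(-4)) + (-3/(-1) + 5/(-5)))*(-235) = (4*(1 + 1/(-4)) + (-3/(-1) + 5/(-5)))*(-235) = (4*(1 + 1*(-¼)) + (-3*(-1) + 5*(-⅕)))*(-235) = (4*(1 - ¼) + (3 - 1))*(-235) = (4*(¾) + 2)*(-235) = (3 + 2)*(-235) = 5*(-235) = -1175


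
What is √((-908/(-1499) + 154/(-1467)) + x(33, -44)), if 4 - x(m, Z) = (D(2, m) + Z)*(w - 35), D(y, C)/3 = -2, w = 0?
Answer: 2*I*√234466422186559/733011 ≈ 41.779*I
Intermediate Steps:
D(y, C) = -6 (D(y, C) = 3*(-2) = -6)
x(m, Z) = -206 + 35*Z (x(m, Z) = 4 - (-6 + Z)*(0 - 35) = 4 - (-6 + Z)*(-35) = 4 - (210 - 35*Z) = 4 + (-210 + 35*Z) = -206 + 35*Z)
√((-908/(-1499) + 154/(-1467)) + x(33, -44)) = √((-908/(-1499) + 154/(-1467)) + (-206 + 35*(-44))) = √((-908*(-1/1499) + 154*(-1/1467)) + (-206 - 1540)) = √((908/1499 - 154/1467) - 1746) = √(1101190/2199033 - 1746) = √(-3838410428/2199033) = 2*I*√234466422186559/733011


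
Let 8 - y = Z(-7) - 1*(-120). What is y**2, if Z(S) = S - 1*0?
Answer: 11025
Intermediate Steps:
Z(S) = S (Z(S) = S + 0 = S)
y = -105 (y = 8 - (-7 - 1*(-120)) = 8 - (-7 + 120) = 8 - 1*113 = 8 - 113 = -105)
y**2 = (-105)**2 = 11025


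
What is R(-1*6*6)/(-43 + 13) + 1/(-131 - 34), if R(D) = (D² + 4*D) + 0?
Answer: -6337/165 ≈ -38.406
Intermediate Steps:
R(D) = D² + 4*D
R(-1*6*6)/(-43 + 13) + 1/(-131 - 34) = ((-1*6*6)*(4 - 1*6*6))/(-43 + 13) + 1/(-131 - 34) = ((-6*6)*(4 - 6*6))/(-30) + 1/(-165) = -(-6)*(4 - 36)/5 - 1/165 = -(-6)*(-32)/5 - 1/165 = -1/30*1152 - 1/165 = -192/5 - 1/165 = -6337/165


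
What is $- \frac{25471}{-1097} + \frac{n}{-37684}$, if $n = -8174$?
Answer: $\frac{484408021}{20669674} \approx 23.436$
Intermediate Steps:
$- \frac{25471}{-1097} + \frac{n}{-37684} = - \frac{25471}{-1097} - \frac{8174}{-37684} = \left(-25471\right) \left(- \frac{1}{1097}\right) - - \frac{4087}{18842} = \frac{25471}{1097} + \frac{4087}{18842} = \frac{484408021}{20669674}$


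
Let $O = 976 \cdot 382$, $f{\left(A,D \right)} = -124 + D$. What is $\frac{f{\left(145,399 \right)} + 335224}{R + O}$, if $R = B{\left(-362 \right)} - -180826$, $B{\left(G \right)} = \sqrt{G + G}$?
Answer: $\frac{92875852671}{153268590844} - \frac{335499 i \sqrt{181}}{153268590844} \approx 0.60597 - 2.9449 \cdot 10^{-5} i$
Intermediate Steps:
$B{\left(G \right)} = \sqrt{2} \sqrt{G}$ ($B{\left(G \right)} = \sqrt{2 G} = \sqrt{2} \sqrt{G}$)
$O = 372832$
$R = 180826 + 2 i \sqrt{181}$ ($R = \sqrt{2} \sqrt{-362} - -180826 = \sqrt{2} i \sqrt{362} + 180826 = 2 i \sqrt{181} + 180826 = 180826 + 2 i \sqrt{181} \approx 1.8083 \cdot 10^{5} + 26.907 i$)
$\frac{f{\left(145,399 \right)} + 335224}{R + O} = \frac{\left(-124 + 399\right) + 335224}{\left(180826 + 2 i \sqrt{181}\right) + 372832} = \frac{275 + 335224}{553658 + 2 i \sqrt{181}} = \frac{335499}{553658 + 2 i \sqrt{181}}$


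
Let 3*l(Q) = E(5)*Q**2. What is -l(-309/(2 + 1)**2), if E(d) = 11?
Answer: -116699/27 ≈ -4322.2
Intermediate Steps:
l(Q) = 11*Q**2/3 (l(Q) = (11*Q**2)/3 = 11*Q**2/3)
-l(-309/(2 + 1)**2) = -11*(-309/(2 + 1)**2)**2/3 = -11*(-309/(3**2))**2/3 = -11*(-309/9)**2/3 = -11*(-309*1/9)**2/3 = -11*(-103/3)**2/3 = -11*10609/(3*9) = -1*116699/27 = -116699/27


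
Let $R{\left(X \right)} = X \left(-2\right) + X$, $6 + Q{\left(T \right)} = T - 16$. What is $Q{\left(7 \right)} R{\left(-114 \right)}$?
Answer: $-1710$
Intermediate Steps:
$Q{\left(T \right)} = -22 + T$ ($Q{\left(T \right)} = -6 + \left(T - 16\right) = -6 + \left(-16 + T\right) = -22 + T$)
$R{\left(X \right)} = - X$ ($R{\left(X \right)} = - 2 X + X = - X$)
$Q{\left(7 \right)} R{\left(-114 \right)} = \left(-22 + 7\right) \left(\left(-1\right) \left(-114\right)\right) = \left(-15\right) 114 = -1710$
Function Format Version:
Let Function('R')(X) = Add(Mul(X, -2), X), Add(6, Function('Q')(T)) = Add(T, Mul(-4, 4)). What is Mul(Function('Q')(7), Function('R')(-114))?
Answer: -1710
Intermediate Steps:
Function('Q')(T) = Add(-22, T) (Function('Q')(T) = Add(-6, Add(T, Mul(-4, 4))) = Add(-6, Add(T, -16)) = Add(-6, Add(-16, T)) = Add(-22, T))
Function('R')(X) = Mul(-1, X) (Function('R')(X) = Add(Mul(-2, X), X) = Mul(-1, X))
Mul(Function('Q')(7), Function('R')(-114)) = Mul(Add(-22, 7), Mul(-1, -114)) = Mul(-15, 114) = -1710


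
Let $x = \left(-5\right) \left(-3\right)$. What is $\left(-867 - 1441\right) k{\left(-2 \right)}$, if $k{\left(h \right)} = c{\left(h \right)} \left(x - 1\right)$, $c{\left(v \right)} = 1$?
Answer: $-32312$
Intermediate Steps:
$x = 15$
$k{\left(h \right)} = 14$ ($k{\left(h \right)} = 1 \left(15 - 1\right) = 1 \cdot 14 = 14$)
$\left(-867 - 1441\right) k{\left(-2 \right)} = \left(-867 - 1441\right) 14 = \left(-2308\right) 14 = -32312$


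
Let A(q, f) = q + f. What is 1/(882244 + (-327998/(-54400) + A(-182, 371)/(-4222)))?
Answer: 3377600/2979887548017 ≈ 1.1335e-6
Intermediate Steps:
A(q, f) = f + q
1/(882244 + (-327998/(-54400) + A(-182, 371)/(-4222))) = 1/(882244 + (-327998/(-54400) + (371 - 182)/(-4222))) = 1/(882244 + (-327998*(-1/54400) + 189*(-1/4222))) = 1/(882244 + (9647/1600 - 189/4222)) = 1/(882244 + 20213617/3377600) = 1/(2979887548017/3377600) = 3377600/2979887548017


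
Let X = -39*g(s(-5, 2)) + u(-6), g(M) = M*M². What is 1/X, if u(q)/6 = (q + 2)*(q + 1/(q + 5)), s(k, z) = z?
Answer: -1/144 ≈ -0.0069444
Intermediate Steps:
u(q) = 6*(2 + q)*(q + 1/(5 + q)) (u(q) = 6*((q + 2)*(q + 1/(q + 5))) = 6*((2 + q)*(q + 1/(5 + q))) = 6*(2 + q)*(q + 1/(5 + q)))
g(M) = M³
X = -144 (X = -39*2³ + 6*(2 + (-6)³ + 7*(-6)² + 11*(-6))/(5 - 6) = -39*8 + 6*(2 - 216 + 7*36 - 66)/(-1) = -312 + 6*(-1)*(2 - 216 + 252 - 66) = -312 + 6*(-1)*(-28) = -312 + 168 = -144)
1/X = 1/(-144) = -1/144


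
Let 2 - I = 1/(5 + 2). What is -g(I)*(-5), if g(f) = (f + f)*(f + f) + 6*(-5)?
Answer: -3970/49 ≈ -81.020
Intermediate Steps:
I = 13/7 (I = 2 - 1/(5 + 2) = 2 - 1/7 = 2 - 1*⅐ = 2 - ⅐ = 13/7 ≈ 1.8571)
g(f) = -30 + 4*f² (g(f) = (2*f)*(2*f) - 30 = 4*f² - 30 = -30 + 4*f²)
-g(I)*(-5) = -(-30 + 4*(13/7)²)*(-5) = -(-30 + 4*(169/49))*(-5) = -(-30 + 676/49)*(-5) = -1*(-794/49)*(-5) = (794/49)*(-5) = -3970/49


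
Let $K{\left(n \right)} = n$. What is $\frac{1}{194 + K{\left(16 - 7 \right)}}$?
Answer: $\frac{1}{203} \approx 0.0049261$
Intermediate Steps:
$\frac{1}{194 + K{\left(16 - 7 \right)}} = \frac{1}{194 + \left(16 - 7\right)} = \frac{1}{194 + 9} = \frac{1}{203}$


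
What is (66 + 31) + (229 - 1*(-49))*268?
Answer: 74601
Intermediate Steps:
(66 + 31) + (229 - 1*(-49))*268 = 97 + (229 + 49)*268 = 97 + 278*268 = 97 + 74504 = 74601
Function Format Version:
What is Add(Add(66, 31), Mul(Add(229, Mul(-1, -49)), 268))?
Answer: 74601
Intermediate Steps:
Add(Add(66, 31), Mul(Add(229, Mul(-1, -49)), 268)) = Add(97, Mul(Add(229, 49), 268)) = Add(97, Mul(278, 268)) = Add(97, 74504) = 74601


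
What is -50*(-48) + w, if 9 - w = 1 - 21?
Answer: 2429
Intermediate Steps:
w = 29 (w = 9 - (1 - 21) = 9 - 1*(-20) = 9 + 20 = 29)
-50*(-48) + w = -50*(-48) + 29 = 2400 + 29 = 2429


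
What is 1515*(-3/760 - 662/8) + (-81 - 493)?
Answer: -19143827/152 ≈ -1.2595e+5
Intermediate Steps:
1515*(-3/760 - 662/8) + (-81 - 493) = 1515*(-3*1/760 - 662*1/8) - 574 = 1515*(-3/760 - 331/4) - 574 = 1515*(-62893/760) - 574 = -19056579/152 - 574 = -19143827/152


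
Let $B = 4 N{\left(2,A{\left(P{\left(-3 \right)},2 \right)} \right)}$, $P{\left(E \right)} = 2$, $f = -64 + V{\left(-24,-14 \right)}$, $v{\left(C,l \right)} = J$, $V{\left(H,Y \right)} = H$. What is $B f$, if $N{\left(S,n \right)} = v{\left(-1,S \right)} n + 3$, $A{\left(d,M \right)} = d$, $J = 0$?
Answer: $-1056$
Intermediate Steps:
$v{\left(C,l \right)} = 0$
$f = -88$ ($f = -64 - 24 = -88$)
$N{\left(S,n \right)} = 3$ ($N{\left(S,n \right)} = 0 n + 3 = 0 + 3 = 3$)
$B = 12$ ($B = 4 \cdot 3 = 12$)
$B f = 12 \left(-88\right) = -1056$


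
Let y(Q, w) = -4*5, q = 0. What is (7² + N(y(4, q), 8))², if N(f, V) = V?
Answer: 3249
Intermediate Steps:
y(Q, w) = -20
(7² + N(y(4, q), 8))² = (7² + 8)² = (49 + 8)² = 57² = 3249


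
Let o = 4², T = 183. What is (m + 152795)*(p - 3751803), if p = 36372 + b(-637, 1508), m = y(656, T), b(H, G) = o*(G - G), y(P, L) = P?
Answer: -570136602381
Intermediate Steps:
o = 16
b(H, G) = 0 (b(H, G) = 16*(G - G) = 16*0 = 0)
m = 656
p = 36372 (p = 36372 + 0 = 36372)
(m + 152795)*(p - 3751803) = (656 + 152795)*(36372 - 3751803) = 153451*(-3715431) = -570136602381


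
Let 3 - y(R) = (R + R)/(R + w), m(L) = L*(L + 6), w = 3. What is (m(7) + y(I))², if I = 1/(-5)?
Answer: 434281/49 ≈ 8862.9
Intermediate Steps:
m(L) = L*(6 + L)
I = -⅕ ≈ -0.20000
y(R) = 3 - 2*R/(3 + R) (y(R) = 3 - (R + R)/(R + 3) = 3 - 2*R/(3 + R))
(m(7) + y(I))² = (7*(6 + 7) + (9 - ⅕)/(3 - ⅕))² = (7*13 + (44/5)/(14/5))² = (91 + (5/14)*(44/5))² = (91 + 22/7)² = (659/7)² = 434281/49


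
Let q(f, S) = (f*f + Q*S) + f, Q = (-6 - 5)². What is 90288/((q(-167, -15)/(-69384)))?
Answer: -894934656/3701 ≈ -2.4181e+5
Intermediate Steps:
Q = 121 (Q = (-11)² = 121)
q(f, S) = f + f² + 121*S (q(f, S) = (f*f + 121*S) + f = (f² + 121*S) + f = f + f² + 121*S)
90288/((q(-167, -15)/(-69384))) = 90288/(((-167 + (-167)² + 121*(-15))/(-69384))) = 90288/(((-167 + 27889 - 1815)*(-1/69384))) = 90288/((25907*(-1/69384))) = 90288/(-3701/9912) = 90288*(-9912/3701) = -894934656/3701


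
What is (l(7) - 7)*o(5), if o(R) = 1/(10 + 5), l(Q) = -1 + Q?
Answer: -1/15 ≈ -0.066667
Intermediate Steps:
o(R) = 1/15
(l(7) - 7)*o(5) = ((-1 + 7) - 7)*(1/15) = (6 - 7)*(1/15) = -1*1/15 = -1/15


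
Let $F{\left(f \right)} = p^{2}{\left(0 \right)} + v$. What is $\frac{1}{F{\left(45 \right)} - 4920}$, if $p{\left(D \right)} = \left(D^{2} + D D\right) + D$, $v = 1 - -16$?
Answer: $- \frac{1}{4903} \approx -0.00020396$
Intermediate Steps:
$v = 17$ ($v = 1 + 16 = 17$)
$p{\left(D \right)} = D + 2 D^{2}$ ($p{\left(D \right)} = \left(D^{2} + D^{2}\right) + D = 2 D^{2} + D = D + 2 D^{2}$)
$F{\left(f \right)} = 17$ ($F{\left(f \right)} = \left(0 \left(1 + 2 \cdot 0\right)\right)^{2} + 17 = \left(0 \left(1 + 0\right)\right)^{2} + 17 = \left(0 \cdot 1\right)^{2} + 17 = 0^{2} + 17 = 0 + 17 = 17$)
$\frac{1}{F{\left(45 \right)} - 4920} = \frac{1}{17 - 4920} = \frac{1}{-4903} = - \frac{1}{4903}$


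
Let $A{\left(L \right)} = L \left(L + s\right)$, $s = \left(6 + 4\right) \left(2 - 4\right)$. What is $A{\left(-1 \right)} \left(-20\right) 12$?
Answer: $-5040$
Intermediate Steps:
$s = -20$ ($s = 10 \left(-2\right) = -20$)
$A{\left(L \right)} = L \left(-20 + L\right)$ ($A{\left(L \right)} = L \left(L - 20\right) = L \left(-20 + L\right)$)
$A{\left(-1 \right)} \left(-20\right) 12 = - (-20 - 1) \left(-20\right) 12 = \left(-1\right) \left(-21\right) \left(-20\right) 12 = 21 \left(-20\right) 12 = \left(-420\right) 12 = -5040$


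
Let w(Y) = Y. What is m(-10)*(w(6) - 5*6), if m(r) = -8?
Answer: 192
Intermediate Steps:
m(-10)*(w(6) - 5*6) = -8*(6 - 5*6) = -8*(6 - 30) = -8*(-24) = 192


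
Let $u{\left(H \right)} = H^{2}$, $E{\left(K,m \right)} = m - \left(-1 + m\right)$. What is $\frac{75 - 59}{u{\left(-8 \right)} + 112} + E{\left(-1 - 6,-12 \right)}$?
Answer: $\frac{12}{11} \approx 1.0909$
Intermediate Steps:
$E{\left(K,m \right)} = 1$
$\frac{75 - 59}{u{\left(-8 \right)} + 112} + E{\left(-1 - 6,-12 \right)} = \frac{75 - 59}{\left(-8\right)^{2} + 112} + 1 = \frac{75 - 59}{64 + 112} + 1 = \frac{16}{176} + 1 = 16 \cdot \frac{1}{176} + 1 = \frac{1}{11} + 1 = \frac{12}{11}$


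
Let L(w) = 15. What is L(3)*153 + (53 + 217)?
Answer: 2565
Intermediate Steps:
L(3)*153 + (53 + 217) = 15*153 + (53 + 217) = 2295 + 270 = 2565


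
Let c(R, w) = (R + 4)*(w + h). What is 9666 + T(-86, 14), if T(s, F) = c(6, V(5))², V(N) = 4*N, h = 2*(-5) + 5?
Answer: 32166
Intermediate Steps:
h = -5 (h = -10 + 5 = -5)
c(R, w) = (-5 + w)*(4 + R) (c(R, w) = (R + 4)*(w - 5) = (4 + R)*(-5 + w) = (-5 + w)*(4 + R))
T(s, F) = 22500 (T(s, F) = (-20 - 5*6 + 4*(4*5) + 6*(4*5))² = (-20 - 30 + 4*20 + 6*20)² = (-20 - 30 + 80 + 120)² = 150² = 22500)
9666 + T(-86, 14) = 9666 + 22500 = 32166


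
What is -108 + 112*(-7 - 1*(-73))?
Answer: 7284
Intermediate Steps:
-108 + 112*(-7 - 1*(-73)) = -108 + 112*(-7 + 73) = -108 + 112*66 = -108 + 7392 = 7284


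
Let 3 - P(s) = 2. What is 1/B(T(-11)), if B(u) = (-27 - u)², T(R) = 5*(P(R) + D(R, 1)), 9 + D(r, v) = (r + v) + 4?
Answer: 1/1849 ≈ 0.00054083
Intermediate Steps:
P(s) = 1 (P(s) = 3 - 1*2 = 3 - 2 = 1)
D(r, v) = -5 + r + v (D(r, v) = -9 + ((r + v) + 4) = -9 + (4 + r + v) = -5 + r + v)
T(R) = -15 + 5*R (T(R) = 5*(1 + (-5 + R + 1)) = 5*(1 + (-4 + R)) = 5*(-3 + R) = -15 + 5*R)
1/B(T(-11)) = 1/((27 + (-15 + 5*(-11)))²) = 1/((27 + (-15 - 55))²) = 1/((27 - 70)²) = 1/((-43)²) = 1/1849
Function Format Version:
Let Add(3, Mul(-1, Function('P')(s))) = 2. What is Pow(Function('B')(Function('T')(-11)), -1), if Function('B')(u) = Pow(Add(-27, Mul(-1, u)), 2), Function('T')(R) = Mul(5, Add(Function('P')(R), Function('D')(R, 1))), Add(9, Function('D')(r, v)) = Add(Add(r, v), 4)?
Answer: Rational(1, 1849) ≈ 0.00054083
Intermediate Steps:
Function('P')(s) = 1 (Function('P')(s) = Add(3, Mul(-1, 2)) = Add(3, -2) = 1)
Function('D')(r, v) = Add(-5, r, v) (Function('D')(r, v) = Add(-9, Add(Add(r, v), 4)) = Add(-9, Add(4, r, v)) = Add(-5, r, v))
Function('T')(R) = Add(-15, Mul(5, R)) (Function('T')(R) = Mul(5, Add(1, Add(-5, R, 1))) = Mul(5, Add(1, Add(-4, R))) = Mul(5, Add(-3, R)) = Add(-15, Mul(5, R)))
Pow(Function('B')(Function('T')(-11)), -1) = Pow(Pow(Add(27, Add(-15, Mul(5, -11))), 2), -1) = Pow(Pow(Add(27, Add(-15, -55)), 2), -1) = Pow(Pow(Add(27, -70), 2), -1) = Pow(Pow(-43, 2), -1) = Pow(1849, -1) = Rational(1, 1849)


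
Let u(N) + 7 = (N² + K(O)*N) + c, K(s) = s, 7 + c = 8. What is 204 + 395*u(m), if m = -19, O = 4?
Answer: 110409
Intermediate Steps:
c = 1 (c = -7 + 8 = 1)
u(N) = -6 + N² + 4*N (u(N) = -7 + ((N² + 4*N) + 1) = -7 + (1 + N² + 4*N) = -6 + N² + 4*N)
204 + 395*u(m) = 204 + 395*(-6 + (-19)² + 4*(-19)) = 204 + 395*(-6 + 361 - 76) = 204 + 395*279 = 204 + 110205 = 110409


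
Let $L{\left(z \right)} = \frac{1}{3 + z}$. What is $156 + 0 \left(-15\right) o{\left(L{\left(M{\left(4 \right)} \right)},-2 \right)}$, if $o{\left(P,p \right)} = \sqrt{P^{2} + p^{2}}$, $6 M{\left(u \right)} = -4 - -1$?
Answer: $156$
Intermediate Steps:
$M{\left(u \right)} = - \frac{1}{2}$ ($M{\left(u \right)} = \frac{-4 - -1}{6} = \frac{-4 + 1}{6} = \frac{1}{6} \left(-3\right) = - \frac{1}{2}$)
$156 + 0 \left(-15\right) o{\left(L{\left(M{\left(4 \right)} \right)},-2 \right)} = 156 + 0 \left(-15\right) \sqrt{\left(\frac{1}{3 - \frac{1}{2}}\right)^{2} + \left(-2\right)^{2}} = 156 + 0 \sqrt{\left(\frac{1}{\frac{5}{2}}\right)^{2} + 4} = 156 + 0 \sqrt{\left(\frac{2}{5}\right)^{2} + 4} = 156 + 0 \sqrt{\frac{4}{25} + 4} = 156 + 0 \sqrt{\frac{104}{25}} = 156 + 0 \frac{2 \sqrt{26}}{5} = 156 + 0 = 156$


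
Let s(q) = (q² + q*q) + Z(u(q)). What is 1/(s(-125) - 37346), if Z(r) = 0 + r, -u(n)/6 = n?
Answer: -1/5346 ≈ -0.00018706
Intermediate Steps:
u(n) = -6*n
Z(r) = r
s(q) = -6*q + 2*q² (s(q) = (q² + q*q) - 6*q = (q² + q²) - 6*q = 2*q² - 6*q = -6*q + 2*q²)
1/(s(-125) - 37346) = 1/(2*(-125)*(-3 - 125) - 37346) = 1/(2*(-125)*(-128) - 37346) = 1/(32000 - 37346) = 1/(-5346) = -1/5346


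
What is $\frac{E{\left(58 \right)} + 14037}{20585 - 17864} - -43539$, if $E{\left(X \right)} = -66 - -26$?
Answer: $\frac{118483616}{2721} \approx 43544.0$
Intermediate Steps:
$E{\left(X \right)} = -40$ ($E{\left(X \right)} = -66 + 26 = -40$)
$\frac{E{\left(58 \right)} + 14037}{20585 - 17864} - -43539 = \frac{-40 + 14037}{20585 - 17864} - -43539 = \frac{13997}{2721} + 43539 = \frac{118483616}{2721}$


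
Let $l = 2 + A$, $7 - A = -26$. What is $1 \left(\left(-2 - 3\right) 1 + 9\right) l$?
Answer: $140$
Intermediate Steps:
$A = 33$ ($A = 7 - -26 = 7 + 26 = 33$)
$l = 35$ ($l = 2 + 33 = 35$)
$1 \left(\left(-2 - 3\right) 1 + 9\right) l = 1 \left(\left(-2 - 3\right) 1 + 9\right) 35 = 1 \left(\left(-5\right) 1 + 9\right) 35 = 1 \left(-5 + 9\right) 35 = 1 \cdot 4 \cdot 35 = 4 \cdot 35 = 140$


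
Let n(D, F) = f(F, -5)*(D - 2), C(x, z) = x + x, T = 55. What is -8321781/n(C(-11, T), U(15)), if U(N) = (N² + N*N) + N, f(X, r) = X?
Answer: 2773927/3720 ≈ 745.68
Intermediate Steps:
C(x, z) = 2*x
U(N) = N + 2*N² (U(N) = (N² + N²) + N = 2*N² + N = N + 2*N²)
n(D, F) = F*(-2 + D) (n(D, F) = F*(D - 2) = F*(-2 + D))
-8321781/n(C(-11, T), U(15)) = -8321781*1/(15*(1 + 2*15)*(-2 + 2*(-11))) = -8321781*1/(15*(1 + 30)*(-2 - 22)) = -8321781/((15*31)*(-24)) = -8321781/(465*(-24)) = -8321781/(-11160) = -8321781*(-1/11160) = 2773927/3720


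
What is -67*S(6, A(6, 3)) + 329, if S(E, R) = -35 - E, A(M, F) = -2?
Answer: 3076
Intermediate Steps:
-67*S(6, A(6, 3)) + 329 = -67*(-35 - 1*6) + 329 = -67*(-35 - 6) + 329 = -67*(-41) + 329 = 2747 + 329 = 3076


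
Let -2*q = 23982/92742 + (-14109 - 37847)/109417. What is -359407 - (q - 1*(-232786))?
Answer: -69072528870613/116638522 ≈ -5.9219e+5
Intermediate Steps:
q = 12611867/116638522 (q = -(23982/92742 + (-14109 - 37847)/109417)/2 = -(23982*(1/92742) - 51956*1/109417)/2 = -(3997/15457 - 51956/109417)/2 = -1/2*(-12611867/58319261) = 12611867/116638522 ≈ 0.10813)
-359407 - (q - 1*(-232786)) = -359407 - (12611867/116638522 - 1*(-232786)) = -359407 - (12611867/116638522 + 232786) = -359407 - 1*27151827594159/116638522 = -359407 - 27151827594159/116638522 = -69072528870613/116638522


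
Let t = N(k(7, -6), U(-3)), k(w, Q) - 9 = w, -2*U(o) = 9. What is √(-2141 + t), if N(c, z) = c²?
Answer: I*√1885 ≈ 43.417*I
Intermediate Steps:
U(o) = -9/2 (U(o) = -½*9 = -9/2)
k(w, Q) = 9 + w
t = 256 (t = (9 + 7)² = 16² = 256)
√(-2141 + t) = √(-2141 + 256) = √(-1885) = I*√1885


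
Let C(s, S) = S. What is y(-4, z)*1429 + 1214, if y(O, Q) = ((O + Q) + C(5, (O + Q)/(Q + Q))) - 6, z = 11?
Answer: 68149/22 ≈ 3097.7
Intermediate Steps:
y(O, Q) = -6 + O + Q + (O + Q)/(2*Q) (y(O, Q) = ((O + Q) + (O + Q)/(Q + Q)) - 6 = ((O + Q) + (O + Q)/((2*Q))) - 6 = ((O + Q) + (O + Q)*(1/(2*Q))) - 6 = ((O + Q) + (O + Q)/(2*Q)) - 6 = (O + Q + (O + Q)/(2*Q)) - 6 = -6 + O + Q + (O + Q)/(2*Q))
y(-4, z)*1429 + 1214 = (-11/2 - 4 + 11 + (1/2)*(-4)/11)*1429 + 1214 = (-11/2 - 4 + 11 + (1/2)*(-4)*(1/11))*1429 + 1214 = (-11/2 - 4 + 11 - 2/11)*1429 + 1214 = (29/22)*1429 + 1214 = 41441/22 + 1214 = 68149/22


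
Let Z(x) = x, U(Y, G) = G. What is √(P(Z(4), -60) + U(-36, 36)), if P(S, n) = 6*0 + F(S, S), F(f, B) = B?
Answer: 2*√10 ≈ 6.3246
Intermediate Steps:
P(S, n) = S (P(S, n) = 6*0 + S = 0 + S = S)
√(P(Z(4), -60) + U(-36, 36)) = √(4 + 36) = √40 = 2*√10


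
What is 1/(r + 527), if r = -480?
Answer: 1/47 ≈ 0.021277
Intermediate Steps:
1/(r + 527) = 1/(-480 + 527) = 1/47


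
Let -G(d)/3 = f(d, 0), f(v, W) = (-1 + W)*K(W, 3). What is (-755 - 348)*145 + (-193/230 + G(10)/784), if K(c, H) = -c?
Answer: -36785243/230 ≈ -1.5994e+5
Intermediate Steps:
f(v, W) = -W*(-1 + W) (f(v, W) = (-1 + W)*(-W) = -W*(-1 + W))
G(d) = 0 (G(d) = -0*(1 - 1*0) = -0*(1 + 0) = -0 = -3*0 = 0)
(-755 - 348)*145 + (-193/230 + G(10)/784) = (-755 - 348)*145 + (-193/230 + 0/784) = -1103*145 + (-193*1/230 + 0*(1/784)) = -159935 + (-193/230 + 0) = -159935 - 193/230 = -36785243/230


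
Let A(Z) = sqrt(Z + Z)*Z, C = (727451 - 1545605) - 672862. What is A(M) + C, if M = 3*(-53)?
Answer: -1491016 - 159*I*sqrt(318) ≈ -1.491e+6 - 2835.4*I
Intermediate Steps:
M = -159
C = -1491016 (C = -818154 - 672862 = -1491016)
A(Z) = sqrt(2)*Z**(3/2) (A(Z) = sqrt(2*Z)*Z = (sqrt(2)*sqrt(Z))*Z = sqrt(2)*Z**(3/2))
A(M) + C = sqrt(2)*(-159)**(3/2) - 1491016 = sqrt(2)*(-159*I*sqrt(159)) - 1491016 = -159*I*sqrt(318) - 1491016 = -1491016 - 159*I*sqrt(318)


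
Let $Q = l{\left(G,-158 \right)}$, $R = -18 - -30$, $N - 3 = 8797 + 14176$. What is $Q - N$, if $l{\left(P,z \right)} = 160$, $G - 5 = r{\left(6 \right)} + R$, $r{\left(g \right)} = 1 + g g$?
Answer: $-22816$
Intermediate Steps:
$N = 22976$ ($N = 3 + \left(8797 + 14176\right) = 3 + 22973 = 22976$)
$R = 12$ ($R = -18 + 30 = 12$)
$r{\left(g \right)} = 1 + g^{2}$
$G = 54$ ($G = 5 + \left(\left(1 + 6^{2}\right) + 12\right) = 5 + \left(\left(1 + 36\right) + 12\right) = 5 + \left(37 + 12\right) = 5 + 49 = 54$)
$Q = 160$
$Q - N = 160 - 22976 = -22816$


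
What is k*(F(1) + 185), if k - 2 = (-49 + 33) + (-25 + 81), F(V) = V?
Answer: 7812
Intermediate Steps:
k = 42 (k = 2 + ((-49 + 33) + (-25 + 81)) = 2 + (-16 + 56) = 2 + 40 = 42)
k*(F(1) + 185) = 42*(1 + 185) = 42*186 = 7812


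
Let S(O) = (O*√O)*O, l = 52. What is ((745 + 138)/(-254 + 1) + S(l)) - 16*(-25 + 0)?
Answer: 100317/253 + 5408*√13 ≈ 19895.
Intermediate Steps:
S(O) = O^(5/2) (S(O) = O^(3/2)*O = O^(5/2))
((745 + 138)/(-254 + 1) + S(l)) - 16*(-25 + 0) = ((745 + 138)/(-254 + 1) + 52^(5/2)) - 16*(-25 + 0) = (883/(-253) + 5408*√13) - 16*(-25) = (883*(-1/253) + 5408*√13) + 400 = (-883/253 + 5408*√13) + 400 = 100317/253 + 5408*√13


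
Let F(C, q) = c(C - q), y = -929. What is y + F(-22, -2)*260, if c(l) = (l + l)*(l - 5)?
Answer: 259071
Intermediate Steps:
c(l) = 2*l*(-5 + l) (c(l) = (2*l)*(-5 + l) = 2*l*(-5 + l))
F(C, q) = 2*(C - q)*(-5 + C - q) (F(C, q) = 2*(C - q)*(-5 + (C - q)) = 2*(C - q)*(-5 + C - q))
y + F(-22, -2)*260 = -929 - 2*(-22 - 1*(-2))*(5 - 2 - 1*(-22))*260 = -929 - 2*(-22 + 2)*(5 - 2 + 22)*260 = -929 - 2*(-20)*25*260 = -929 + 1000*260 = -929 + 260000 = 259071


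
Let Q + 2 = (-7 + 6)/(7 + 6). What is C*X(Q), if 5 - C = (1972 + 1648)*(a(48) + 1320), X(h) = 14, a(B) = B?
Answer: -69330170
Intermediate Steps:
Q = -27/13 (Q = -2 + (-7 + 6)/(7 + 6) = -2 - 1/13 = -27/13 ≈ -2.0769)
C = -4952155 (C = 5 - (1972 + 1648)*(48 + 1320) = 5 - 3620*1368 = 5 - 1*4952160 = 5 - 4952160 = -4952155)
C*X(Q) = -4952155*14 = -69330170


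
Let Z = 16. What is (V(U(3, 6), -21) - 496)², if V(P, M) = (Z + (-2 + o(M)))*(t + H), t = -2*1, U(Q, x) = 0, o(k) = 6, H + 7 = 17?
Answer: 112896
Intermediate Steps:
H = 10 (H = -7 + 17 = 10)
t = -2
V(P, M) = 160 (V(P, M) = (16 + (-2 + 6))*(-2 + 10) = (16 + 4)*8 = 20*8 = 160)
(V(U(3, 6), -21) - 496)² = (160 - 496)² = (-336)² = 112896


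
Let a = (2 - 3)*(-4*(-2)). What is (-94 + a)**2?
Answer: 10404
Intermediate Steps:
a = -8 (a = -1*8 = -8)
(-94 + a)**2 = (-94 - 8)**2 = (-102)**2 = 10404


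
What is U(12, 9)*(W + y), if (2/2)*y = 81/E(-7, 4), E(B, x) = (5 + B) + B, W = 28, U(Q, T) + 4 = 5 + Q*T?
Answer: 2071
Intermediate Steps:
U(Q, T) = 1 + Q*T (U(Q, T) = -4 + (5 + Q*T) = 1 + Q*T)
E(B, x) = 5 + 2*B
y = -9 (y = 81/(5 + 2*(-7)) = 81/(5 - 14) = 81/(-9) = 81*(-⅑) = -9)
U(12, 9)*(W + y) = (1 + 12*9)*(28 - 9) = (1 + 108)*19 = 109*19 = 2071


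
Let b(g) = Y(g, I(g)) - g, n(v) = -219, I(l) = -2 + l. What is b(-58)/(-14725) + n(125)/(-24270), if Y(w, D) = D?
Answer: 218221/23825050 ≈ 0.0091593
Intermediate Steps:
b(g) = -2 (b(g) = (-2 + g) - g = -2)
b(-58)/(-14725) + n(125)/(-24270) = -2/(-14725) - 219/(-24270) = -2*(-1/14725) - 219*(-1/24270) = 2/14725 + 73/8090 = 218221/23825050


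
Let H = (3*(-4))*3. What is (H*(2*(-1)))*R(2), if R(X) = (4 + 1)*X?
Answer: 720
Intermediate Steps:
R(X) = 5*X
H = -36 (H = -12*3 = -36)
(H*(2*(-1)))*R(2) = (-72*(-1))*(5*2) = -36*(-2)*10 = 72*10 = 720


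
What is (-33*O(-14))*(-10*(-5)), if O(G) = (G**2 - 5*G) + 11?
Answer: -457050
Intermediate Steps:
O(G) = 11 + G**2 - 5*G
(-33*O(-14))*(-10*(-5)) = (-33*(11 + (-14)**2 - 5*(-14)))*(-10*(-5)) = -33*(11 + 196 + 70)*50 = -33*277*50 = -9141*50 = -457050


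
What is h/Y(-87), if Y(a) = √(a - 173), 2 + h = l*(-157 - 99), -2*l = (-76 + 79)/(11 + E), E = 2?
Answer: -179*I*√65/845 ≈ -1.7079*I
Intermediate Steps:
l = -3/26 (l = -(-76 + 79)/(2*(11 + 2)) = -3/(2*13) = -½*3/13 = -3/26 ≈ -0.11538)
h = 358/13 (h = -2 - 3*(-157 - 99)/26 = -2 - 3/26*(-256) = -2 + 384/13 = 358/13 ≈ 27.538)
Y(a) = √(-173 + a)
h/Y(-87) = 358/(13*(√(-173 - 87))) = 358/(13*(√(-260))) = 358/(13*((2*I*√65))) = 358*(-I*√65/130)/13 = -179*I*√65/845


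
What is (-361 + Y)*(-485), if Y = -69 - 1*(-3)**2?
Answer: 212915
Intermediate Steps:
Y = -78 (Y = -69 - 1*9 = -69 - 9 = -78)
(-361 + Y)*(-485) = (-361 - 78)*(-485) = -439*(-485) = 212915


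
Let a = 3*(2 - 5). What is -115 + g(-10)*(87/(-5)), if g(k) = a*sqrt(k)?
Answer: -115 + 783*I*sqrt(10)/5 ≈ -115.0 + 495.21*I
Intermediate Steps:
a = -9 (a = 3*(-3) = -9)
g(k) = -9*sqrt(k)
-115 + g(-10)*(87/(-5)) = -115 + (-9*I*sqrt(10))*(87/(-5)) = -115 + (-9*I*sqrt(10))*(87*(-1/5)) = -115 - 9*I*sqrt(10)*(-87/5) = -115 + 783*I*sqrt(10)/5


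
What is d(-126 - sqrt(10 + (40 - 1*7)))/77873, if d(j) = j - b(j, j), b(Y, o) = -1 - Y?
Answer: -251/77873 - 2*sqrt(43)/77873 ≈ -0.0033916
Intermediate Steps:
d(j) = 1 + 2*j (d(j) = j - (-1 - j) = j + (1 + j) = 1 + 2*j)
d(-126 - sqrt(10 + (40 - 1*7)))/77873 = (1 + 2*(-126 - sqrt(10 + (40 - 1*7))))/77873 = (1 + 2*(-126 - sqrt(10 + (40 - 7))))*(1/77873) = (1 + 2*(-126 - sqrt(10 + 33)))*(1/77873) = (1 + 2*(-126 - sqrt(43)))*(1/77873) = (1 + (-252 - 2*sqrt(43)))*(1/77873) = (-251 - 2*sqrt(43))*(1/77873) = -251/77873 - 2*sqrt(43)/77873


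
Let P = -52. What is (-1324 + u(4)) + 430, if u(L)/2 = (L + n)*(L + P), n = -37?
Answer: 2274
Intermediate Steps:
u(L) = 2*(-52 + L)*(-37 + L) (u(L) = 2*((L - 37)*(L - 52)) = 2*((-37 + L)*(-52 + L)) = 2*((-52 + L)*(-37 + L)) = 2*(-52 + L)*(-37 + L))
(-1324 + u(4)) + 430 = (-1324 + (3848 - 178*4 + 2*4²)) + 430 = (-1324 + (3848 - 712 + 2*16)) + 430 = (-1324 + (3848 - 712 + 32)) + 430 = (-1324 + 3168) + 430 = 1844 + 430 = 2274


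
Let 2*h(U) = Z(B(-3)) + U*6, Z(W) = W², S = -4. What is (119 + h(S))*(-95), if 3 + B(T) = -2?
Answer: -22705/2 ≈ -11353.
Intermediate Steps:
B(T) = -5 (B(T) = -3 - 2 = -5)
h(U) = 25/2 + 3*U (h(U) = ((-5)² + U*6)/2 = (25 + 6*U)/2 = 25/2 + 3*U)
(119 + h(S))*(-95) = (119 + (25/2 + 3*(-4)))*(-95) = (119 + (25/2 - 12))*(-95) = (119 + ½)*(-95) = (239/2)*(-95) = -22705/2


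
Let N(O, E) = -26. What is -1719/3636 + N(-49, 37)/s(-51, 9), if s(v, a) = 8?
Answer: -376/101 ≈ -3.7228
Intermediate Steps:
-1719/3636 + N(-49, 37)/s(-51, 9) = -1719/3636 - 26/8 = -1719*1/3636 - 26*1/8 = -191/404 - 13/4 = -376/101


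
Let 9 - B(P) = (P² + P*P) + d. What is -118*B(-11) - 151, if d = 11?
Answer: 28641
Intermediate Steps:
B(P) = -2 - 2*P² (B(P) = 9 - ((P² + P*P) + 11) = 9 - ((P² + P²) + 11) = 9 - (2*P² + 11) = 9 - (11 + 2*P²) = 9 + (-11 - 2*P²) = -2 - 2*P²)
-118*B(-11) - 151 = -118*(-2 - 2*(-11)²) - 151 = -118*(-2 - 2*121) - 151 = -118*(-2 - 242) - 151 = -118*(-244) - 151 = 28792 - 151 = 28641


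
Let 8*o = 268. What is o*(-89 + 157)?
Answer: 2278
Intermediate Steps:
o = 67/2 (o = (⅛)*268 = 67/2 ≈ 33.500)
o*(-89 + 157) = 67*(-89 + 157)/2 = (67/2)*68 = 2278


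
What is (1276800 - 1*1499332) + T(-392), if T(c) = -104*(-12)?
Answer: -221284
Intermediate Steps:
T(c) = 1248
(1276800 - 1*1499332) + T(-392) = (1276800 - 1*1499332) + 1248 = (1276800 - 1499332) + 1248 = -222532 + 1248 = -221284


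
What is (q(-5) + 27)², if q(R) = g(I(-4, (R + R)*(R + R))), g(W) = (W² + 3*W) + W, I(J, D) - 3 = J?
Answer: 576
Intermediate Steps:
I(J, D) = 3 + J
g(W) = W² + 4*W
q(R) = -3 (q(R) = (3 - 4)*(4 + (3 - 4)) = -(4 - 1) = -1*3 = -3)
(q(-5) + 27)² = (-3 + 27)² = 24² = 576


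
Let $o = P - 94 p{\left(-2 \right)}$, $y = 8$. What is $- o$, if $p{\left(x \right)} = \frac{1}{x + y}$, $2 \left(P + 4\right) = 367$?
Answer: $- \frac{983}{6} \approx -163.83$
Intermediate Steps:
$P = \frac{359}{2}$ ($P = -4 + \frac{1}{2} \cdot 367 = -4 + \frac{367}{2} = \frac{359}{2} \approx 179.5$)
$p{\left(x \right)} = \frac{1}{8 + x}$ ($p{\left(x \right)} = \frac{1}{x + 8} = \frac{1}{8 + x}$)
$o = \frac{983}{6}$ ($o = \frac{359}{2} - \frac{94}{8 - 2} = \frac{359}{2} - \frac{94}{6} = \frac{359}{2} - \frac{47}{3} = \frac{983}{6} \approx 163.83$)
$- o = \left(-1\right) \frac{983}{6} = - \frac{983}{6}$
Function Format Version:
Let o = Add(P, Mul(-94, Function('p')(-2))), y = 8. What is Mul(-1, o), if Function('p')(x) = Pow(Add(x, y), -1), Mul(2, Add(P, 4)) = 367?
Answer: Rational(-983, 6) ≈ -163.83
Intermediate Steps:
P = Rational(359, 2) (P = Add(-4, Mul(Rational(1, 2), 367)) = Add(-4, Rational(367, 2)) = Rational(359, 2) ≈ 179.50)
Function('p')(x) = Pow(Add(8, x), -1) (Function('p')(x) = Pow(Add(x, 8), -1) = Pow(Add(8, x), -1))
o = Rational(983, 6) (o = Add(Rational(359, 2), Mul(-94, Pow(Add(8, -2), -1))) = Add(Rational(359, 2), Mul(-94, Pow(6, -1))) = Add(Rational(359, 2), Mul(-94, Rational(1, 6))) = Add(Rational(359, 2), Rational(-47, 3)) = Rational(983, 6) ≈ 163.83)
Mul(-1, o) = Mul(-1, Rational(983, 6)) = Rational(-983, 6)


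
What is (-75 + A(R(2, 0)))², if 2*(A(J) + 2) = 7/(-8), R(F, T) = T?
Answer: 1535121/256 ≈ 5996.6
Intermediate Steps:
A(J) = -39/16 (A(J) = -2 + (7/(-8))/2 = -2 + (7*(-⅛))/2 = -2 + (½)*(-7/8) = -2 - 7/16 = -39/16)
(-75 + A(R(2, 0)))² = (-75 - 39/16)² = (-1239/16)² = 1535121/256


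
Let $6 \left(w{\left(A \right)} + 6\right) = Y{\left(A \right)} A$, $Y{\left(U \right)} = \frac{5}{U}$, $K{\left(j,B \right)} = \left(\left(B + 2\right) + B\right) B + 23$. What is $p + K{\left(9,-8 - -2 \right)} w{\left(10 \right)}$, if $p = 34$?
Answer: $- \frac{2369}{6} \approx -394.83$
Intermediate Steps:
$K{\left(j,B \right)} = 23 + B \left(2 + 2 B\right)$ ($K{\left(j,B \right)} = \left(\left(2 + B\right) + B\right) B + 23 = \left(2 + 2 B\right) B + 23 = B \left(2 + 2 B\right) + 23 = 23 + B \left(2 + 2 B\right)$)
$w{\left(A \right)} = - \frac{31}{6}$ ($w{\left(A \right)} = -6 + \frac{\frac{5}{A} A}{6} = -6 + \frac{1}{6} \cdot 5 = -6 + \frac{5}{6} = - \frac{31}{6}$)
$p + K{\left(9,-8 - -2 \right)} w{\left(10 \right)} = 34 + \left(23 + 2 \left(-8 - -2\right) + 2 \left(-8 - -2\right)^{2}\right) \left(- \frac{31}{6}\right) = 34 + \left(23 + 2 \left(-8 + 2\right) + 2 \left(-8 + 2\right)^{2}\right) \left(- \frac{31}{6}\right) = 34 + \left(23 + 2 \left(-6\right) + 2 \left(-6\right)^{2}\right) \left(- \frac{31}{6}\right) = 34 + \left(23 - 12 + 2 \cdot 36\right) \left(- \frac{31}{6}\right) = 34 + \left(23 - 12 + 72\right) \left(- \frac{31}{6}\right) = 34 + 83 \left(- \frac{31}{6}\right) = 34 - \frac{2573}{6} = - \frac{2369}{6}$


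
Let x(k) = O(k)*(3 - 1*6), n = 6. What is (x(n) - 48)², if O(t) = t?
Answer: 4356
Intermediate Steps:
x(k) = -3*k (x(k) = k*(3 - 1*6) = k*(3 - 6) = k*(-3) = -3*k)
(x(n) - 48)² = (-3*6 - 48)² = (-18 - 48)² = (-66)² = 4356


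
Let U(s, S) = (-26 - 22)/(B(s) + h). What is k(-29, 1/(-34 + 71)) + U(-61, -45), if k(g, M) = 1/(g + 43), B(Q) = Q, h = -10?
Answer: 743/994 ≈ 0.74749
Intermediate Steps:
U(s, S) = -48/(-10 + s) (U(s, S) = (-26 - 22)/(s - 10) = -48/(-10 + s))
k(g, M) = 1/(43 + g)
k(-29, 1/(-34 + 71)) + U(-61, -45) = 1/(43 - 29) - 48/(-10 - 61) = 1/14 - 48/(-71) = 1/14 - 48*(-1/71) = 1/14 + 48/71 = 743/994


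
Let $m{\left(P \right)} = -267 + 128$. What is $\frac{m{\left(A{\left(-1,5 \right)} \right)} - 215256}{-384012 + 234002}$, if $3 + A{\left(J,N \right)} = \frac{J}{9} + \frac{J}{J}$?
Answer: $\frac{43079}{30002} \approx 1.4359$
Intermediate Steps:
$A{\left(J,N \right)} = -2 + \frac{J}{9}$ ($A{\left(J,N \right)} = -3 + \left(\frac{J}{9} + \frac{J}{J}\right) = -3 + \left(J \frac{1}{9} + 1\right) = -3 + \left(\frac{J}{9} + 1\right) = -3 + \left(1 + \frac{J}{9}\right) = -2 + \frac{J}{9}$)
$m{\left(P \right)} = -139$
$\frac{m{\left(A{\left(-1,5 \right)} \right)} - 215256}{-384012 + 234002} = \frac{-139 - 215256}{-384012 + 234002} = - \frac{215395}{-150010} = \left(-215395\right) \left(- \frac{1}{150010}\right) = \frac{43079}{30002}$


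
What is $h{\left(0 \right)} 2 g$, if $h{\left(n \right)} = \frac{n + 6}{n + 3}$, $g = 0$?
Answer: $0$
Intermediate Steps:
$h{\left(n \right)} = \frac{6 + n}{3 + n}$
$h{\left(0 \right)} 2 g = \frac{6 + 0}{3 + 0} \cdot 2 \cdot 0 = \frac{1}{3} \cdot 6 \cdot 2 \cdot 0 = 2 \cdot 2 \cdot 0 = 4 \cdot 0 = 0$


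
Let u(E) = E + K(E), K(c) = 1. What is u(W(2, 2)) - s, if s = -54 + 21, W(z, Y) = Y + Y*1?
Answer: 38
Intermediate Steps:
W(z, Y) = 2*Y (W(z, Y) = Y + Y = 2*Y)
u(E) = 1 + E (u(E) = E + 1 = 1 + E)
s = -33
u(W(2, 2)) - s = (1 + 2*2) - 1*(-33) = (1 + 4) + 33 = 5 + 33 = 38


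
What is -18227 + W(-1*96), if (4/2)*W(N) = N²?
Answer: -13619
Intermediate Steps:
W(N) = N²/2
-18227 + W(-1*96) = -18227 + (-1*96)²/2 = -18227 + (½)*(-96)² = -18227 + (½)*9216 = -18227 + 4608 = -13619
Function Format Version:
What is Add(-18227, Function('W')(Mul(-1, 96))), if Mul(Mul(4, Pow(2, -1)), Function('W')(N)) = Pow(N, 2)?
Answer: -13619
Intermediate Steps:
Function('W')(N) = Mul(Rational(1, 2), Pow(N, 2))
Add(-18227, Function('W')(Mul(-1, 96))) = Add(-18227, Mul(Rational(1, 2), Pow(Mul(-1, 96), 2))) = Add(-18227, Mul(Rational(1, 2), Pow(-96, 2))) = Add(-18227, Mul(Rational(1, 2), 9216)) = Add(-18227, 4608) = -13619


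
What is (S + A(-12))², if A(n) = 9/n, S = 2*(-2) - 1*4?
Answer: 1225/16 ≈ 76.563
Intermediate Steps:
S = -8 (S = -4 - 4 = -8)
(S + A(-12))² = (-8 + 9/(-12))² = (-8 + 9*(-1/12))² = (-8 - ¾)² = (-35/4)² = 1225/16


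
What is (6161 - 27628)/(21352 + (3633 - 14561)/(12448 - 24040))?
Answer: -31105683/30940414 ≈ -1.0053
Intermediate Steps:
(6161 - 27628)/(21352 + (3633 - 14561)/(12448 - 24040)) = -21467/(21352 - 10928/(-11592)) = -21467/(21352 - 10928*(-1/11592)) = -21467/(21352 + 1366/1449) = -21467/30940414/1449 = -21467*1449/30940414 = -31105683/30940414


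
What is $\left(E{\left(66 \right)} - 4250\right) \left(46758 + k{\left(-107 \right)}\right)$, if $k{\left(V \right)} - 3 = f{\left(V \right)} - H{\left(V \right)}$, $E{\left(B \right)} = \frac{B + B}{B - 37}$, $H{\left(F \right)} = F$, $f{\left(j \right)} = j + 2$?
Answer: $- \frac{5757367034}{29} \approx -1.9853 \cdot 10^{8}$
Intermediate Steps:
$f{\left(j \right)} = 2 + j$
$E{\left(B \right)} = \frac{2 B}{-37 + B}$
$k{\left(V \right)} = 5$ ($k{\left(V \right)} = 3 + \left(\left(2 + V\right) - V\right) = 3 + 2 = 5$)
$\left(E{\left(66 \right)} - 4250\right) \left(46758 + k{\left(-107 \right)}\right) = \left(2 \cdot 66 \frac{1}{-37 + 66} - 4250\right) \left(46758 + 5\right) = \left(2 \cdot 66 \cdot \frac{1}{29} - 4250\right) 46763 = \left(\frac{132}{29} - 4250\right) 46763 = \left(- \frac{123118}{29}\right) 46763 = - \frac{5757367034}{29}$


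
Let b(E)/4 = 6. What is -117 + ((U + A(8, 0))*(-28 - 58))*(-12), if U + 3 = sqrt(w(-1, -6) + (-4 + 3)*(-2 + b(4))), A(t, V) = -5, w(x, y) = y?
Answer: -8373 + 2064*I*sqrt(7) ≈ -8373.0 + 5460.8*I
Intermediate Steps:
b(E) = 24 (b(E) = 4*6 = 24)
U = -3 + 2*I*sqrt(7) (U = -3 + sqrt(-6 + (-4 + 3)*(-2 + 24)) = -3 + sqrt(-6 - 1*22) = -3 + sqrt(-6 - 22) = -3 + sqrt(-28) = -3 + 2*I*sqrt(7) ≈ -3.0 + 5.2915*I)
-117 + ((U + A(8, 0))*(-28 - 58))*(-12) = -117 + (((-3 + 2*I*sqrt(7)) - 5)*(-28 - 58))*(-12) = -117 + ((-8 + 2*I*sqrt(7))*(-86))*(-12) = -117 + (688 - 172*I*sqrt(7))*(-12) = -117 + (-8256 + 2064*I*sqrt(7)) = -8373 + 2064*I*sqrt(7)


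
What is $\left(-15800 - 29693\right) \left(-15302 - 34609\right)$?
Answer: $2270601123$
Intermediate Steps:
$\left(-15800 - 29693\right) \left(-15302 - 34609\right) = \left(-15800 - 29693\right) \left(-49911\right) = \left(-45493\right) \left(-49911\right) = 2270601123$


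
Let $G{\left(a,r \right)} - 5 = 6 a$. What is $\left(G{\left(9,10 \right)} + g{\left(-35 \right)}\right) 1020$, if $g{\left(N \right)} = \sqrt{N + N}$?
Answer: $60180 + 1020 i \sqrt{70} \approx 60180.0 + 8533.9 i$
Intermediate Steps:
$G{\left(a,r \right)} = 5 + 6 a$
$g{\left(N \right)} = \sqrt{2} \sqrt{N}$ ($g{\left(N \right)} = \sqrt{2 N} = \sqrt{2} \sqrt{N}$)
$\left(G{\left(9,10 \right)} + g{\left(-35 \right)}\right) 1020 = \left(\left(5 + 6 \cdot 9\right) + \sqrt{2} \sqrt{-35}\right) 1020 = \left(\left(5 + 54\right) + \sqrt{2} i \sqrt{35}\right) 1020 = \left(59 + i \sqrt{70}\right) 1020 = 60180 + 1020 i \sqrt{70}$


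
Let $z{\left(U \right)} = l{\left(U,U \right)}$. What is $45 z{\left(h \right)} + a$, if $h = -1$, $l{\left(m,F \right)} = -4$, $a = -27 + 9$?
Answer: $-198$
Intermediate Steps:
$a = -18$
$z{\left(U \right)} = -4$
$45 z{\left(h \right)} + a = 45 \left(-4\right) - 18 = -180 - 18 = -198$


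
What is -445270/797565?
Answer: -89054/159513 ≈ -0.55829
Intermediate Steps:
-445270/797565 = -1*89054/159513 = -89054/159513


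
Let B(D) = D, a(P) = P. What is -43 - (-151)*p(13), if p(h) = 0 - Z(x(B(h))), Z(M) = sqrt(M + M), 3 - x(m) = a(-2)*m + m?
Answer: -43 - 604*sqrt(2) ≈ -897.18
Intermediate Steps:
x(m) = 3 + m (x(m) = 3 - (-2*m + m) = 3 - (-1)*m = 3 + m)
Z(M) = sqrt(2)*sqrt(M) (Z(M) = sqrt(2*M) = sqrt(2)*sqrt(M))
p(h) = -sqrt(2)*sqrt(3 + h) (p(h) = 0 - sqrt(2)*sqrt(3 + h) = -sqrt(2)*sqrt(3 + h))
-43 - (-151)*p(13) = -43 - (-151)*(-sqrt(6 + 2*13)) = -43 - (-151)*(-sqrt(6 + 26)) = -43 - (-151)*(-sqrt(32)) = -43 - (-151)*(-4*sqrt(2)) = -43 - 604*sqrt(2)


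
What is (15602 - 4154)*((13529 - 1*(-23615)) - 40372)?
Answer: -36954144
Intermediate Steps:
(15602 - 4154)*((13529 - 1*(-23615)) - 40372) = 11448*((13529 + 23615) - 40372) = 11448*(37144 - 40372) = 11448*(-3228) = -36954144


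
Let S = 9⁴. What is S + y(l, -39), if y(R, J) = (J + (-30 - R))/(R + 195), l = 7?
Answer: 662623/101 ≈ 6560.6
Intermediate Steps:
S = 6561
y(R, J) = (-30 + J - R)/(195 + R)
S + y(l, -39) = 6561 + (-30 - 39 - 1*7)/(195 + 7) = 6561 + (-30 - 39 - 7)/202 = 6561 + (1/202)*(-76) = 6561 - 38/101 = 662623/101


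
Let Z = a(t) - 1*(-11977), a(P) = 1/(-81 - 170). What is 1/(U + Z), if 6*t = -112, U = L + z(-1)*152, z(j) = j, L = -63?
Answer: 251/2952261 ≈ 8.5020e-5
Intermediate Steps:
U = -215 (U = -63 - 1*152 = -63 - 152 = -215)
t = -56/3 (t = (⅙)*(-112) = -56/3 ≈ -18.667)
a(P) = -1/251 (a(P) = 1/(-251) = -1/251)
Z = 3006226/251 (Z = -1/251 - 1*(-11977) = -1/251 + 11977 = 3006226/251 ≈ 11977.)
1/(U + Z) = 1/(-215 + 3006226/251) = 1/(2952261/251) = 251/2952261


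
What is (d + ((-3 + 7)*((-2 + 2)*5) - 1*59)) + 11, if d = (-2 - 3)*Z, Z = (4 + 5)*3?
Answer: -183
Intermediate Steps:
Z = 27 (Z = 9*3 = 27)
d = -135 (d = (-2 - 3)*27 = -5*27 = -135)
(d + ((-3 + 7)*((-2 + 2)*5) - 1*59)) + 11 = (-135 + ((-3 + 7)*((-2 + 2)*5) - 1*59)) + 11 = (-135 + (4*(0*5) - 59)) + 11 = (-135 + (4*0 - 59)) + 11 = (-135 + (0 - 59)) + 11 = (-135 - 59) + 11 = -194 + 11 = -183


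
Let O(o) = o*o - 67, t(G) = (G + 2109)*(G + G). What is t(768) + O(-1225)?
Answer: 5919630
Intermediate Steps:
t(G) = 2*G*(2109 + G) (t(G) = (2109 + G)*(2*G) = 2*G*(2109 + G))
O(o) = -67 + o² (O(o) = o² - 67 = -67 + o²)
t(768) + O(-1225) = 2*768*(2109 + 768) + (-67 + (-1225)²) = 2*768*2877 + (-67 + 1500625) = 4419072 + 1500558 = 5919630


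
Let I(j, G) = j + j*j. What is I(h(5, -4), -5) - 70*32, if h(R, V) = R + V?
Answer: -2238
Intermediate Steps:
I(j, G) = j + j**2
I(h(5, -4), -5) - 70*32 = (5 - 4)*(1 + (5 - 4)) - 70*32 = 1*(1 + 1) - 2240 = 1*2 - 2240 = 2 - 2240 = -2238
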